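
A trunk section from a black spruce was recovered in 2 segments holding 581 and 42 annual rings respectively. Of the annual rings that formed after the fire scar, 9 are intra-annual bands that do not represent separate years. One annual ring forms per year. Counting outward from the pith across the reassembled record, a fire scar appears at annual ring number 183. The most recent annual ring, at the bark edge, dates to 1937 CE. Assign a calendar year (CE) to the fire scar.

1506 CE

Total annual rings = 581 + 42 = 623.
The fire scar sits at annual ring 183 from the pith, so 623 − 183 = 440 annual rings formed after it.
Excluding 9 false annual rings: 440 − 9 = 431.
The annual ring at the bark edge is 1937 CE, so the fire scar dates to 1937 − 431 = 1506 CE.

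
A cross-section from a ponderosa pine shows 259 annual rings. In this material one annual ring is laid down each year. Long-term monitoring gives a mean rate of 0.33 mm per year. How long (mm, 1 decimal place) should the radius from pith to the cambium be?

85.5 mm

The record spans 259 years at 0.33 mm per year.
259 years at 0.33 mm/year gives 0.33 × 259 = 85.5 mm.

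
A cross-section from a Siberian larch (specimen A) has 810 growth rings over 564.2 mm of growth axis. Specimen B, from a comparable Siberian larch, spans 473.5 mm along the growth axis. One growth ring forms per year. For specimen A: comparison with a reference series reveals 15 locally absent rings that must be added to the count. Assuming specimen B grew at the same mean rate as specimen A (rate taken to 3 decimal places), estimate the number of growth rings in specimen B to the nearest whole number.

Specimen A: adjusted count: 810 + 15 = 825 growth rings.
A: 564.2 mm over 825 years gives 564.2 / 825 ≈ 0.684 mm/yr.
B spans 473.5 / 0.684 = 692.25 years ≈ 692 growth rings.

692 growth rings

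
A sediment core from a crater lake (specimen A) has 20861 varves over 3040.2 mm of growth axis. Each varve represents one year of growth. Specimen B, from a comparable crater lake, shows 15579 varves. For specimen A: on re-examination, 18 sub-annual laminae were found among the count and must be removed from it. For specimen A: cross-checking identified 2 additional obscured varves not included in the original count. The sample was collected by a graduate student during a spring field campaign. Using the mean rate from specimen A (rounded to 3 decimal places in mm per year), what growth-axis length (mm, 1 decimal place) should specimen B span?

2274.5 mm

Specimen A: adjusted count: 20861 − 18 + 2 = 20845 varves.
A: Mean rate = 3040.2 mm / 20845 years ≈ 0.146 mm per year.
For B, 0.146 mm/year × 15579 years = 2274.5 mm.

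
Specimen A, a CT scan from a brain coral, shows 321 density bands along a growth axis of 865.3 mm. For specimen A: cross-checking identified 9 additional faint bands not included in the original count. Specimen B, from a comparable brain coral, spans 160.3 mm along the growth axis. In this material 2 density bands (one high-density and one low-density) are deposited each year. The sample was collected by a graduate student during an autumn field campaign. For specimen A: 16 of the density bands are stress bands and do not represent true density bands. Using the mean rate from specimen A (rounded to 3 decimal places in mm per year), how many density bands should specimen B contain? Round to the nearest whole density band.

58 density bands

Specimen A: after corrections the count is 321 − 16 + 9 = 314 density bands.
Specimen A: with 2 density bands per year, 314 / 2 = 157 years.
A: Extension rate ≈ 865.3 / 157 = 5.511 mm per year.
B spans 160.3 / 5.511 = 29.09 years; at 2 density bands per year that is 29.09 × 2 ≈ 58 density bands.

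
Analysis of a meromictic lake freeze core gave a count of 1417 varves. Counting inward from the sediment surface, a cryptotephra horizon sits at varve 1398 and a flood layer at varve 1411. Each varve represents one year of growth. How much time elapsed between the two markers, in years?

13 years

1411 − 1398 = 13 varves lie between the two events.
At one varve per year, 13 years elapsed between them.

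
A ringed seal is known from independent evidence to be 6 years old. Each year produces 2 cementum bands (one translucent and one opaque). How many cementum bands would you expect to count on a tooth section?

6 years at 2 cementum bands per year gives 6 × 2 = 12 cementum bands.
So 12 cementum bands should be present.

12 cementum bands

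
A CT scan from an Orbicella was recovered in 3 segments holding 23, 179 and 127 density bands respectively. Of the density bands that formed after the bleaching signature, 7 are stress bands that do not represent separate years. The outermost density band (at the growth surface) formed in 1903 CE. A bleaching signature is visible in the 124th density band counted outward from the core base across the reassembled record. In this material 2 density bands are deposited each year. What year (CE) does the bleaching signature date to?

1804 CE

Total density bands = 23 + 179 + 127 = 329.
Between density band 124 and the growth surface there are 329 − 124 = 205 density bands.
205 − 7 false = 198 true density bands after the bleaching signature.
Dividing by 2 density bands per year: 198 / 2 = 99 years.
1903 − 99 = 1804 CE.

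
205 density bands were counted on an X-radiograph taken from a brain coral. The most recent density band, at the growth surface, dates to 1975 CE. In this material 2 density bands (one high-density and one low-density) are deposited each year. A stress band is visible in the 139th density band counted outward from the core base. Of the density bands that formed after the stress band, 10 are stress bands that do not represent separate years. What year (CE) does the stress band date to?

Between density band 139 and the growth surface there are 205 − 139 = 66 density bands.
Removing the 10 false density bands leaves 66 − 10 = 56 true density bands beyond the stress band.
56 density bands at 2 per year is 56 / 2 = 28 years.
1975 − 28 = 1947 CE.

1947 CE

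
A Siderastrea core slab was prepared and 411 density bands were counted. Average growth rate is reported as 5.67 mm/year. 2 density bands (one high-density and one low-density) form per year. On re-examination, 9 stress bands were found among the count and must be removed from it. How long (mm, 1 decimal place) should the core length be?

After corrections the count is 411 − 9 = 402 density bands.
Dividing by 2 density bands per year: 402 / 2 = 201 years.
Length ≈ 5.67 × 201 = 1139.7 mm.

1139.7 mm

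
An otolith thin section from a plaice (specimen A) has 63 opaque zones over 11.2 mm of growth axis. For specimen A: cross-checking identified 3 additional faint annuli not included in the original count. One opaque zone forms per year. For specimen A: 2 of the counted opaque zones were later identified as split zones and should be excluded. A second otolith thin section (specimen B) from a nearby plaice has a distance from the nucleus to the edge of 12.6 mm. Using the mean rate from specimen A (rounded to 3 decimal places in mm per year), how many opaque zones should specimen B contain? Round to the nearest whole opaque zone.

72 opaque zones

Specimen A: true opaque zone count = 63 − 2 + 3 = 64.
A: Mean rate = 11.2 mm / 64 years ≈ 0.175 mm/yr.
Specimen B: 12.6 mm / 0.175 mm per year = 72.00 years ≈ 72 opaque zones.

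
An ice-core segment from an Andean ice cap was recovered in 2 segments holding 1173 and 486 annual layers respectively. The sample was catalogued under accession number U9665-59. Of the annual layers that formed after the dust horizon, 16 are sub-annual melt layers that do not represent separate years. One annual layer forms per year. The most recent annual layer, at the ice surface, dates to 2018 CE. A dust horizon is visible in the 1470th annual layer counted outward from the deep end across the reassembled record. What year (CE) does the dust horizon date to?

1845 CE

Total annual layers = 1173 + 486 = 1659.
The dust horizon sits at annual layer 1470 from the deep end, so 1659 − 1470 = 189 annual layers formed after it.
Removing the 16 false annual layers leaves 189 − 16 = 173 true annual layers beyond the dust horizon.
Counting back 173 years from 2018 CE places the dust horizon in 2018 − 173 = 1845 CE.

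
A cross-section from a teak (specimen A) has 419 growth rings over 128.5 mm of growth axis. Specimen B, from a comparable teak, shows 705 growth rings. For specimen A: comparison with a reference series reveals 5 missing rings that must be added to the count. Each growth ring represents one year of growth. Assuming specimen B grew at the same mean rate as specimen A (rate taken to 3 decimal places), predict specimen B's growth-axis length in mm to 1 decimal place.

213.6 mm

Specimen A: after corrections the count is 419 + 5 = 424 growth rings.
A: Mean rate = 128.5 mm / 424 years ≈ 0.303 mm per year.
B's length ≈ 0.303 × 705 = 213.6 mm.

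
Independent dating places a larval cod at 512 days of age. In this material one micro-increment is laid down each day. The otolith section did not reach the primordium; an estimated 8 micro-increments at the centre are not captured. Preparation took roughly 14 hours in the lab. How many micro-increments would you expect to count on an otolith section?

504 micro-increments

Expected micro-increments over 512 days: 512.
512 − 8 missed = 504 micro-increments expected in the prepared section.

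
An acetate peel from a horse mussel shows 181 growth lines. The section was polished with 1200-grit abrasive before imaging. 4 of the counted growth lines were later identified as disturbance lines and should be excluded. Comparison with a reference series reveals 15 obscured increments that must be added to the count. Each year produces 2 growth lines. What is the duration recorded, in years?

96 years

After corrections the count is 181 − 4 + 15 = 192 growth lines.
Dividing by 2 growth lines per year: 192 / 2 = 96 years.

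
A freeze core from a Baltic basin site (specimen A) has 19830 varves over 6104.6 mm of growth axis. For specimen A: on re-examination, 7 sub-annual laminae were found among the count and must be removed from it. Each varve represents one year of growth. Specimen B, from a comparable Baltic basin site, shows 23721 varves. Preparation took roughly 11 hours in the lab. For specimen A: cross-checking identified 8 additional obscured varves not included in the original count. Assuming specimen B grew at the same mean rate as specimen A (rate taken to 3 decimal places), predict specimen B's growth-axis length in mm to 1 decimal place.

Specimen A: correcting the raw count gives 19830 − 7 + 8 = 19831 true varves.
A: Extension rate ≈ 6104.6 / 19831 = 0.308 mm/yr.
Length of B = 0.308 × 23721 = 7306.1 mm.

7306.1 mm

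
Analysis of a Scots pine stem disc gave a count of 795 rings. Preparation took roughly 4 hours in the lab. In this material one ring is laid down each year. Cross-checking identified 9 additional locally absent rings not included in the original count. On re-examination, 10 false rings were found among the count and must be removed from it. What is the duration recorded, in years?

794 years

Correcting the raw count gives 795 − 10 + 9 = 794 true rings.
With a one-to-one ring periodicity this is 794 years.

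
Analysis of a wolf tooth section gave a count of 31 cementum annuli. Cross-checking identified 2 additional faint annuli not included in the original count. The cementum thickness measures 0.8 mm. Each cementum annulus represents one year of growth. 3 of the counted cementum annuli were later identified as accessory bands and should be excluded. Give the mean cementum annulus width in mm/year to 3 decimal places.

0.027 mm/year

Adjusted count: 31 − 3 + 2 = 30 cementum annuli.
0.8 mm over 30 years gives 0.8 / 30 ≈ 0.027 mm/year.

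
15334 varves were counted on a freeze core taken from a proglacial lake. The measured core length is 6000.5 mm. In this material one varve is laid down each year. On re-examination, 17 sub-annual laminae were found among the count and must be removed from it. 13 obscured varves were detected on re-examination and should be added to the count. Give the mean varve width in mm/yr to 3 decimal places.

Correcting the raw count gives 15334 − 17 + 13 = 15330 true varves.
Mean rate = 6000.5 mm / 15330 years ≈ 0.391 mm/yr.

0.391 mm/yr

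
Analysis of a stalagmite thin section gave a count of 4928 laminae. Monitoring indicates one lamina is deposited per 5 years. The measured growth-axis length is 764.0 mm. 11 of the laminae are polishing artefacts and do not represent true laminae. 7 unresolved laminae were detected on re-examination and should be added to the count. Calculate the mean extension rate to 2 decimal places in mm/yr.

Correcting the raw count gives 4928 − 11 + 7 = 4924 true laminae.
Multiplying by 5 years per lamina: 4924 × 5 = 24620 years.
Extension rate ≈ 764.0 / 24620 = 0.03 mm/yr.

0.03 mm/yr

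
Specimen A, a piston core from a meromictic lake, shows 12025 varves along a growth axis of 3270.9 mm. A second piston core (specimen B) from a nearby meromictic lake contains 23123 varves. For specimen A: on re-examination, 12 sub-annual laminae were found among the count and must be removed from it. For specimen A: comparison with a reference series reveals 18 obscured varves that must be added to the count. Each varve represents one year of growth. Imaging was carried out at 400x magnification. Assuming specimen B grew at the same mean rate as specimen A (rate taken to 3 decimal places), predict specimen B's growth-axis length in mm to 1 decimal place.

Specimen A: adjusted count: 12025 − 12 + 18 = 12031 varves.
A: 3270.9 mm over 12031 years gives 3270.9 / 12031 ≈ 0.272 mm/yr.
Length of B = 0.272 × 23123 = 6289.5 mm.

6289.5 mm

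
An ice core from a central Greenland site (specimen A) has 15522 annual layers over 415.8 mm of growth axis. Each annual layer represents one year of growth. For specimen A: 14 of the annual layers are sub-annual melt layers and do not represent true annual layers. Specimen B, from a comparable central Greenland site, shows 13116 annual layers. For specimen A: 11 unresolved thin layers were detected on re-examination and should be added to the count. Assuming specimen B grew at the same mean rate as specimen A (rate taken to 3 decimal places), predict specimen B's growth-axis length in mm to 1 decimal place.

Specimen A: correcting the raw count gives 15522 − 14 + 11 = 15519 true annual layers.
A: 415.8 mm over 15519 years gives 415.8 / 15519 ≈ 0.027 mm/year.
Length of B = 0.027 × 13116 = 354.1 mm.

354.1 mm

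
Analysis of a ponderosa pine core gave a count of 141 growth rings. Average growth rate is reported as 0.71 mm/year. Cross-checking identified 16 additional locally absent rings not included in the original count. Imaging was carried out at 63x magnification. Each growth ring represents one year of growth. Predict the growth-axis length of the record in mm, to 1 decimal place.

True growth ring count = 141 + 16 = 157.
Length ≈ 0.71 × 157 = 111.5 mm.

111.5 mm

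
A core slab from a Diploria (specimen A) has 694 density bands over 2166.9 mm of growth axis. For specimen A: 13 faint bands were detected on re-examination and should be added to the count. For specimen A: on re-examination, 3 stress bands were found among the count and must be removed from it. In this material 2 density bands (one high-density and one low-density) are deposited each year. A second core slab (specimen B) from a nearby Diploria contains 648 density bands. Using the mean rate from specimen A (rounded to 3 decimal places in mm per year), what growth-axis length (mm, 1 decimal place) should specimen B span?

Specimen A: adjusted count: 694 − 3 + 13 = 704 density bands.
Specimen A: 704 density bands at 2 per year is 704 / 2 = 352 years.
A: Mean rate = 2166.9 mm / 352 years ≈ 6.156 mm per year.
Specimen B: 648 density bands at 2 per year is 648 / 2 = 324 years. B's length ≈ 6.156 × 324 = 1994.5 mm.

1994.5 mm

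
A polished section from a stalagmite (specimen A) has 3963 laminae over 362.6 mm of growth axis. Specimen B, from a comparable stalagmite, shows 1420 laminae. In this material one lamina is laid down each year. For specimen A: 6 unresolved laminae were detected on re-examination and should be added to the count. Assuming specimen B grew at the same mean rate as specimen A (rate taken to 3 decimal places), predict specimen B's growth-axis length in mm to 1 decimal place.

Specimen A: true lamina count = 3963 + 6 = 3969.
A: 362.6 mm over 3969 years gives 362.6 / 3969 ≈ 0.091 mm/year.
B's length ≈ 0.091 × 1420 = 129.2 mm.

129.2 mm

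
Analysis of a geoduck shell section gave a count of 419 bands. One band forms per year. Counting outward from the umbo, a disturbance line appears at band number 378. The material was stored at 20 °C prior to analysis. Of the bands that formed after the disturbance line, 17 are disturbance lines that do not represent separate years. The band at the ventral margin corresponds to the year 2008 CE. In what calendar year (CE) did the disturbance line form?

1984 CE

419 − 378 = 41 bands lie beyond the disturbance line toward the ventral margin.
Excluding 17 false bands: 41 − 17 = 24.
The band at the ventral margin is 2008 CE, so the disturbance line dates to 2008 − 24 = 1984 CE.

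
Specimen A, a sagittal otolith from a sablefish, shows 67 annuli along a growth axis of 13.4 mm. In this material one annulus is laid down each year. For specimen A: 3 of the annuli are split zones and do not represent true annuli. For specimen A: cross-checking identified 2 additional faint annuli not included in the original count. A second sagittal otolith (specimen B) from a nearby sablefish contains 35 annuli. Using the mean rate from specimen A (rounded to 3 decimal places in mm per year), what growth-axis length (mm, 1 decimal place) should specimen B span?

7.1 mm

Specimen A: adjusted count: 67 − 3 + 2 = 66 annuli.
A: 13.4 mm over 66 years gives 13.4 / 66 ≈ 0.203 mm/yr.
B's length ≈ 0.203 × 35 = 7.1 mm.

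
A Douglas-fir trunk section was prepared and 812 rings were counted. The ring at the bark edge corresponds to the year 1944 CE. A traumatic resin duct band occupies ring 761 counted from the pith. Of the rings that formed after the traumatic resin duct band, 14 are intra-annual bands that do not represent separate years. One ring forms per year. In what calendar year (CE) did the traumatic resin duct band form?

1907 CE

Between ring 761 and the bark edge there are 812 − 761 = 51 rings.
Excluding 14 false rings: 51 − 14 = 37.
1944 − 37 = 1907 CE.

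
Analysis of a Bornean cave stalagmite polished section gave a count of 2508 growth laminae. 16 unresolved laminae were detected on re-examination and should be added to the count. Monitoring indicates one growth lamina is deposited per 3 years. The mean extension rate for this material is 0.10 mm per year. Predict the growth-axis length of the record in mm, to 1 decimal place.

After corrections the count is 2508 + 16 = 2524 growth laminae.
2524 growth laminae at 3 years each span 2524 × 3 = 7572 years.
7572 years at 0.10 mm/year gives 0.10 × 7572 = 757.2 mm.

757.2 mm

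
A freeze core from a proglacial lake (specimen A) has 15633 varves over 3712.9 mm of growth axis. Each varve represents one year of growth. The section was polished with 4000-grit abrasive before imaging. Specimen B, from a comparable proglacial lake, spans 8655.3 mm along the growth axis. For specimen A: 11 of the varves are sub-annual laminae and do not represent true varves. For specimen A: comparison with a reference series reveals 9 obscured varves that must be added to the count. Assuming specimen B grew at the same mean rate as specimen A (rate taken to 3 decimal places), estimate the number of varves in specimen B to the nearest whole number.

Specimen A: after corrections the count is 15633 − 11 + 9 = 15631 varves.
A: Extension rate ≈ 3712.9 / 15631 = 0.238 mm/yr.
B spans 8655.3 / 0.238 = 36366.81 years ≈ 36367 varves.

36367 varves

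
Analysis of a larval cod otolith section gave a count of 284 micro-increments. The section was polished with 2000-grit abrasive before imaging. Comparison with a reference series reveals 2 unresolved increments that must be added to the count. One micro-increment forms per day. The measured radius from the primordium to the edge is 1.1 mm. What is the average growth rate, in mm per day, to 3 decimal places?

Correcting the raw count gives 284 + 2 = 286 true micro-increments.
Mean rate = 1.1 mm / 286 days ≈ 0.004 mm per day.

0.004 mm per day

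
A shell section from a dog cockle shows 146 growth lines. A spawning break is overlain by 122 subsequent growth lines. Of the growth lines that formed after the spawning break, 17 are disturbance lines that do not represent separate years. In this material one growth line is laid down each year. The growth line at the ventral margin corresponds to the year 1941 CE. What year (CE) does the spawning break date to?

1836 CE

122 growth lines formed after the spawning break.
Excluding 17 false growth lines: 122 − 17 = 105.
1941 − 105 = 1836 CE.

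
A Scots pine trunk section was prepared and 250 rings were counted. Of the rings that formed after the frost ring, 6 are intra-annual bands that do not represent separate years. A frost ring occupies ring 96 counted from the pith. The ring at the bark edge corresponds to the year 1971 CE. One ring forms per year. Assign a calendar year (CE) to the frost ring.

The frost ring sits at ring 96 from the pith, so 250 − 96 = 154 rings formed after it.
154 − 6 false = 148 true rings after the frost ring.
Counting back 148 years from 1971 CE places the frost ring in 1971 − 148 = 1823 CE.

1823 CE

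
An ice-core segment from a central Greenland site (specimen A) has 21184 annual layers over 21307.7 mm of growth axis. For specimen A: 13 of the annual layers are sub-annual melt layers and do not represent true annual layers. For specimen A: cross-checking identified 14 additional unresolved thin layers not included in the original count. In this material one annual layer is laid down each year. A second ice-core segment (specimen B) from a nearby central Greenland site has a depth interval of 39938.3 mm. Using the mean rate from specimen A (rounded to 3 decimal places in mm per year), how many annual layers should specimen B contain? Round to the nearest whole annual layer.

Specimen A: true annual layer count = 21184 − 13 + 14 = 21185.
A: 21307.7 mm over 21185 years gives 21307.7 / 21185 ≈ 1.006 mm/yr.
B spans 39938.3 / 1.006 = 39700.10 years ≈ 39700 annual layers.

39700 annual layers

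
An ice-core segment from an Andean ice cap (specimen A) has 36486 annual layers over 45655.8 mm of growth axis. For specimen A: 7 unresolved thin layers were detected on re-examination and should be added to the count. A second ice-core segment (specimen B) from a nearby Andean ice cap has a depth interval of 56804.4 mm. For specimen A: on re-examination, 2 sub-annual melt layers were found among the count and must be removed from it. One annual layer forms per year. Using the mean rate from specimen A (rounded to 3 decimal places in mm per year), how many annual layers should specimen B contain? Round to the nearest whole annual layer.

45407 annual layers

Specimen A: correcting the raw count gives 36486 − 2 + 7 = 36491 true annual layers.
A: 45655.8 mm over 36491 years gives 45655.8 / 36491 ≈ 1.251 mm per year.
Specimen B: 56804.4 mm / 1.251 mm per year = 45407.19 years ≈ 45407 annual layers.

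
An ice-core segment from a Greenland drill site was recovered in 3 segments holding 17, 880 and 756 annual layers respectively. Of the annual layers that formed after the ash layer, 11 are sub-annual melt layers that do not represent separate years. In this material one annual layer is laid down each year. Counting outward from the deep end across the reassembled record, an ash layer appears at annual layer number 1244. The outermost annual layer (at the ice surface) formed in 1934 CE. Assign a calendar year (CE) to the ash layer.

1536 CE

Total annual layers = 17 + 880 + 756 = 1653.
The ash layer sits at annual layer 1244 from the deep end, so 1653 − 1244 = 409 annual layers formed after it.
Removing the 11 false annual layers leaves 409 − 11 = 398 true annual layers beyond the ash layer.
Counting back 398 years from 1934 CE places the ash layer in 1934 − 398 = 1536 CE.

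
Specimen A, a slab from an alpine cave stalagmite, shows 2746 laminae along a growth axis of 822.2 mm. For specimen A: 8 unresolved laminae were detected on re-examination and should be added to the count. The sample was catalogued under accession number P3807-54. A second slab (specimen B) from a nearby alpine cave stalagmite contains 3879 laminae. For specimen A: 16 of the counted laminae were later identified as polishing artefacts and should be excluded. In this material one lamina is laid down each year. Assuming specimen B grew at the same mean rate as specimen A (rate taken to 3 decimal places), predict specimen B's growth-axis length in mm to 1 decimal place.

Specimen A: correcting the raw count gives 2746 − 16 + 8 = 2738 true laminae.
A: Extension rate ≈ 822.2 / 2738 = 0.300 mm/year.
B's length ≈ 0.300 × 3879 = 1163.7 mm.

1163.7 mm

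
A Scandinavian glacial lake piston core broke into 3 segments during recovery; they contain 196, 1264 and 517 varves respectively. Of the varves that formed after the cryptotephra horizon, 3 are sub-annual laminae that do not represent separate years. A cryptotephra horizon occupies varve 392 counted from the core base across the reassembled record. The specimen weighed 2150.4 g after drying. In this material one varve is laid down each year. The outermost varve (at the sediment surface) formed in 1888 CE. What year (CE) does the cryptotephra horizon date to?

Total varves = 196 + 1264 + 517 = 1977.
Between varve 392 and the sediment surface there are 1977 − 392 = 1585 varves.
Excluding 3 false varves: 1585 − 3 = 1582.
Counting back 1582 years from 1888 CE places the cryptotephra horizon in 1888 − 1582 = 306 CE.

306 CE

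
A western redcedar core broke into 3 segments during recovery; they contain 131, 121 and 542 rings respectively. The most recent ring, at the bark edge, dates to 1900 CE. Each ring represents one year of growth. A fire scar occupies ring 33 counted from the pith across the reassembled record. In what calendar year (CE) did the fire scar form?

Total rings = 131 + 121 + 542 = 794.
The fire scar sits at ring 33 from the pith, so 794 − 33 = 761 rings formed after it.
1900 − 761 = 1139 CE.

1139 CE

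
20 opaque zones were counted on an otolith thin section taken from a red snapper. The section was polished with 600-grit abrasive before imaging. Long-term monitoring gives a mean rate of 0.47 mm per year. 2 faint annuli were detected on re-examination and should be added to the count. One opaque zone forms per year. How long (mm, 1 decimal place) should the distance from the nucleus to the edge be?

10.3 mm

Adjusted count: 20 + 2 = 22 opaque zones.
Predicted length = 0.47 mm/year × 22 years = 10.3 mm.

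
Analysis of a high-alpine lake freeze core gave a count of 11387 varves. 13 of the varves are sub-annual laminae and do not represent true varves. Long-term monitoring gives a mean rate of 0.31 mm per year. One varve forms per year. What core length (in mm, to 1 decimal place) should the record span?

True varve count = 11387 − 13 = 11374.
Predicted length = 0.31 mm/year × 11374 years = 3525.9 mm.

3525.9 mm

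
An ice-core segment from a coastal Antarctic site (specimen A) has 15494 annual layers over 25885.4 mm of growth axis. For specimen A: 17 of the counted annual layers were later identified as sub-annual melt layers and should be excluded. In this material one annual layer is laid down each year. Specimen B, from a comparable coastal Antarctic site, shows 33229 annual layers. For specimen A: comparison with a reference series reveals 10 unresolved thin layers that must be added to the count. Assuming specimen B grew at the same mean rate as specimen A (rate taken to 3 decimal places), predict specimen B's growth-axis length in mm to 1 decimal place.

Specimen A: after corrections the count is 15494 − 17 + 10 = 15487 annual layers.
A: Extension rate ≈ 25885.4 / 15487 = 1.671 mm per year.
Length of B = 1.671 × 33229 = 55525.7 mm.

55525.7 mm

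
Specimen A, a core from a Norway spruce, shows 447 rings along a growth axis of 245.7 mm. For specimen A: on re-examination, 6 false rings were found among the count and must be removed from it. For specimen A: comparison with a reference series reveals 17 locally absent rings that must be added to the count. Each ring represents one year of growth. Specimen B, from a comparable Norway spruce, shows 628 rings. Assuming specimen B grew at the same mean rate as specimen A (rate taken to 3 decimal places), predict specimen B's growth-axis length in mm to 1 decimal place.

336.6 mm

Specimen A: adjusted count: 447 − 6 + 17 = 458 rings.
A: Extension rate ≈ 245.7 / 458 = 0.536 mm per year.
B's length ≈ 0.536 × 628 = 336.6 mm.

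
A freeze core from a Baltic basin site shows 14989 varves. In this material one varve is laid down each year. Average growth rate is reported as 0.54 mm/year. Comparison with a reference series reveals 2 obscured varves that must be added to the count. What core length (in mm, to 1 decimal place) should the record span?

8095.1 mm

True varve count = 14989 + 2 = 14991.
14991 years at 0.54 mm/year gives 0.54 × 14991 = 8095.1 mm.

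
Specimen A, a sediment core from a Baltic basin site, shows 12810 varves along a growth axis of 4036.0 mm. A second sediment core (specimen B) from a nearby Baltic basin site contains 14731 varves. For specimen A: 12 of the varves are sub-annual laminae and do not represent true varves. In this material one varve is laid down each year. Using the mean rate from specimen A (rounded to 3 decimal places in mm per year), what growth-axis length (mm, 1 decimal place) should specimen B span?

4640.3 mm

Specimen A: correcting the raw count gives 12810 − 12 = 12798 true varves.
A: Extension rate ≈ 4036.0 / 12798 = 0.315 mm/year.
Length of B = 0.315 × 14731 = 4640.3 mm.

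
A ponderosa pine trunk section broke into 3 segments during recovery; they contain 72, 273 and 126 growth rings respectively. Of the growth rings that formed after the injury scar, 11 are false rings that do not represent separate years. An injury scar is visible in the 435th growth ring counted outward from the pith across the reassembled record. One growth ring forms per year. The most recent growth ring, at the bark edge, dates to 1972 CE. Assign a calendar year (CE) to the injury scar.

Total growth rings = 72 + 273 + 126 = 471.
471 − 435 = 36 growth rings lie beyond the injury scar toward the bark edge.
Removing the 11 false growth rings leaves 36 − 11 = 25 true growth rings beyond the injury scar.
Counting back 25 years from 1972 CE places the injury scar in 1972 − 25 = 1947 CE.

1947 CE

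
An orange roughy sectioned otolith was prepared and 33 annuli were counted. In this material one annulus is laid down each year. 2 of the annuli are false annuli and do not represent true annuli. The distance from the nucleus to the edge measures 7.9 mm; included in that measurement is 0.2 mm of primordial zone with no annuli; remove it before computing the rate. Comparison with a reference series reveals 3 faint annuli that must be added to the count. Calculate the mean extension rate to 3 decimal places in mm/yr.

True annulus count = 33 − 2 + 3 = 34.
The growth record spans 7.9 − 0.2 = 7.7 mm.
Extension rate ≈ 7.7 / 34 = 0.226 mm/yr.

0.226 mm/yr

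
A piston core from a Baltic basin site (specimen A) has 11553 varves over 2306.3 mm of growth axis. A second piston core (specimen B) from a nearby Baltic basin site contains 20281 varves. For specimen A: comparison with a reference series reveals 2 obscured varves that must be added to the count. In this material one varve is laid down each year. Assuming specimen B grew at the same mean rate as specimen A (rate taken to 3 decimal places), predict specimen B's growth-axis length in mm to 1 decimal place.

Specimen A: after corrections the count is 11553 + 2 = 11555 varves.
A: Mean rate = 2306.3 mm / 11555 years ≈ 0.200 mm per year.
For B, 0.200 mm/year × 20281 years = 4056.2 mm.

4056.2 mm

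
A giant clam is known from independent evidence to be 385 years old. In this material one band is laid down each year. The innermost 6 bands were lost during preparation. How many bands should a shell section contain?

One band per year gives 385 bands over 385 years.
Subtracting the 6 bands not captured gives 385 − 6 = 379 bands in the record.

379 bands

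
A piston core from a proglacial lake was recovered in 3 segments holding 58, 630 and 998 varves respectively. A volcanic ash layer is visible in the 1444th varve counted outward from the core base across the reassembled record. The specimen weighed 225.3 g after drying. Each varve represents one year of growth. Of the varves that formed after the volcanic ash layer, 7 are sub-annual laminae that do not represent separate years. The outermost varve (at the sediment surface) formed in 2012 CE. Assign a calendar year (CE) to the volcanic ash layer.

1777 CE

Total varves = 58 + 630 + 998 = 1686.
1686 − 1444 = 242 varves lie beyond the volcanic ash layer toward the sediment surface.
242 − 7 false = 235 true varves after the volcanic ash layer.
Counting back 235 years from 2012 CE places the volcanic ash layer in 2012 − 235 = 1777 CE.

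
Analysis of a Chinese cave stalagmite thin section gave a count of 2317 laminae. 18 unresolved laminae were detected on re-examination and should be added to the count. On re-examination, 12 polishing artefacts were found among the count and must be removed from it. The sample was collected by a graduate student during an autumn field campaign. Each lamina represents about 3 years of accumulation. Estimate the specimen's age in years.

6969 years

After corrections the count is 2317 − 12 + 18 = 2323 laminae.
At 3 years per lamina, 2323 × 3 = 6969 years.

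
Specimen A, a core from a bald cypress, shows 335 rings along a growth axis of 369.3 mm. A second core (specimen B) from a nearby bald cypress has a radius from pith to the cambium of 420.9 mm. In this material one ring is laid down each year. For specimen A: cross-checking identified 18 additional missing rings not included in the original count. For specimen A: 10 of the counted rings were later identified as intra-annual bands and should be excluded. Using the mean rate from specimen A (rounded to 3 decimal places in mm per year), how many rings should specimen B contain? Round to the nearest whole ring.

391 rings

Specimen A: correcting the raw count gives 335 − 10 + 18 = 343 true rings.
A: Mean rate = 369.3 mm / 343 years ≈ 1.077 mm/year.
B spans 420.9 / 1.077 = 390.81 years ≈ 391 rings.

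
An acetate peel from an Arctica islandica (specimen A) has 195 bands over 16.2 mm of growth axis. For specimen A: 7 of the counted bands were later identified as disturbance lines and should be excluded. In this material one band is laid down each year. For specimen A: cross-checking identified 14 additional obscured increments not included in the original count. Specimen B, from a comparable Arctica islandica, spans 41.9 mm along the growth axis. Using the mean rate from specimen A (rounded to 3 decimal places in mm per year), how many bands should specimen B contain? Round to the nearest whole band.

Specimen A: after corrections the count is 195 − 7 + 14 = 202 bands.
A: Mean rate = 16.2 mm / 202 years ≈ 0.080 mm per year.
Specimen B: 41.9 mm / 0.080 mm per year = 523.75 years ≈ 524 bands.

524 bands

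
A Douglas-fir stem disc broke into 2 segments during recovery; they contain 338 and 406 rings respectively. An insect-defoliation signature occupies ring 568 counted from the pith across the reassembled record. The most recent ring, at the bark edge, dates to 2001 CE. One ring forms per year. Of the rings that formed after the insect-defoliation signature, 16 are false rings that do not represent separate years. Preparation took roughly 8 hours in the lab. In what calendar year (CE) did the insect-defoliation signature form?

Total rings = 338 + 406 = 744.
The insect-defoliation signature sits at ring 568 from the pith, so 744 − 568 = 176 rings formed after it.
Excluding 16 false rings: 176 − 16 = 160.
Counting back 160 years from 2001 CE places the insect-defoliation signature in 2001 − 160 = 1841 CE.

1841 CE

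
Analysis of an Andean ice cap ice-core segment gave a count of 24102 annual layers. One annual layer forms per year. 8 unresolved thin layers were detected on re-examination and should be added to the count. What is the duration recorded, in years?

24110 years

True annual layer count = 24102 + 8 = 24110.
One annual layer per year makes the duration 24110 years.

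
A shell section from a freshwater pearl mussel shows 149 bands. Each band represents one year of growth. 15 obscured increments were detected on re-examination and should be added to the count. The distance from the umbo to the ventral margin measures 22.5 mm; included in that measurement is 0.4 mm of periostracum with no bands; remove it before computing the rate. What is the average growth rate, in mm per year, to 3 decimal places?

True band count = 149 + 15 = 164.
Net length = 22.5 − 0.4 = 22.1 mm.
Mean rate = 22.1 mm / 164 years ≈ 0.135 mm per year.

0.135 mm per year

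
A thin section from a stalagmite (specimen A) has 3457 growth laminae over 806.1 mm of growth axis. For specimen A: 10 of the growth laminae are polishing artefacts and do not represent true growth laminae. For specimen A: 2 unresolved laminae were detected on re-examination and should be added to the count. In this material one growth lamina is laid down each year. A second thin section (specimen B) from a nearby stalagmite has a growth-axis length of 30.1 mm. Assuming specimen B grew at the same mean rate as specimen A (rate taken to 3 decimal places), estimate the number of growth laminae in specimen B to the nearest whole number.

Specimen A: correcting the raw count gives 3457 − 10 + 2 = 3449 true growth laminae.
A: Mean rate = 806.1 mm / 3449 years ≈ 0.234 mm/year.
For B, 30.1 / 0.234 = 128.63 years ≈ 129 growth laminae.

129 growth laminae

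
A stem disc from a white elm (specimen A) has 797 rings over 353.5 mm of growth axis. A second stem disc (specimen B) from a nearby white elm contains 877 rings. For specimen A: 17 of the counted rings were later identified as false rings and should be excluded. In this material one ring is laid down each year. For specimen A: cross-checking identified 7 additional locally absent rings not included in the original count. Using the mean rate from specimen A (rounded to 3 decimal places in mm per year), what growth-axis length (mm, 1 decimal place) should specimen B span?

Specimen A: after corrections the count is 797 − 17 + 7 = 787 rings.
A: Extension rate ≈ 353.5 / 787 = 0.449 mm per year.
For B, 0.449 mm/year × 877 years = 393.8 mm.

393.8 mm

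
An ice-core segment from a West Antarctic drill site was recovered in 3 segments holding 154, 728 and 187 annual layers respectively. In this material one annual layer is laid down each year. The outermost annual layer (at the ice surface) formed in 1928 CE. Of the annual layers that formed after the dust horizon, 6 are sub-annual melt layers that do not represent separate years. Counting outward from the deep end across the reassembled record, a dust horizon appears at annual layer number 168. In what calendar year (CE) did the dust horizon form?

Total annual layers = 154 + 728 + 187 = 1069.
The dust horizon sits at annual layer 168 from the deep end, so 1069 − 168 = 901 annual layers formed after it.
Removing the 6 false annual layers leaves 901 − 6 = 895 true annual layers beyond the dust horizon.
1928 − 895 = 1033 CE.

1033 CE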